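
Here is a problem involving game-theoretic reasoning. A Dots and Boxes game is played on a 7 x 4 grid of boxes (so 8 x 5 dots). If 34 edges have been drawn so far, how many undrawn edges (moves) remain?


Grid: 7 x 4 boxes, i.e. 8 rows and 5 columns of dots.
Horizontal edges: (rows + 1) * cols = 8 * 4 = 32
Vertical edges: rows * (cols + 1) = 7 * 5 = 35
Total edges: 32 + 35 = 67
Edges drawn: 34
Remaining: 67 - 34 = 33

33


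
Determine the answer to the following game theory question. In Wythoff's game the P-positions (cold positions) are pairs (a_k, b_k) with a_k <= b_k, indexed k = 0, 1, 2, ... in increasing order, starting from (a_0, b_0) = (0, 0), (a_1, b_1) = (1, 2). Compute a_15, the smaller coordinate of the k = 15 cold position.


By Wythoff's theorem, a_k = floor(k * phi) and b_k = floor(k * phi^2) = a_k + k, where phi = (1 + sqrt(5))/2 is the golden ratio.
phi = (1 + sqrt(5))/2 = 1.618034
k = 15
k * phi = 15 * 1.618034 = 24.270510
a_15 = floor(k * phi) = 24

24


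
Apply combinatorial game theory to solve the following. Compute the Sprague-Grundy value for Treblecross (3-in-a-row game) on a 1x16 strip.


Treblecross: place X on empty cells; 3-in-a-row wins.
Playing within two cells of an existing X lets the opponent win at once, so sensible play treats the cells i-2..i+2 around each X as dead. The player left with no safe cell loses, so this is a normal-play take-away game on strips of safe cells.
Placing X at cell i (0-indexed) of a strip of k safe cells leaves independent strips of sizes max(0, i-2) and max(0, k-i-3). Hence G(k) = mex{ G(max(0,i-2)) XOR G(max(0,k-i-3)) : 0 <= i < k }, with G(0) = 0.
G(1): splits (0,0):0^0=0 -> mex({0}) = 1
G(2): splits (0,0):0^0=0 -> mex({0}) = 1
G(3): splits (0,0):0^0=0 -> mex({0}) = 1
G(4): splits (0,1):0^1=1 (0,0):0^0=0 -> mex({0, 1}) = 2
G(5): splits (0,2):0^1=1 (0,1):0^1=1 (0,0):0^0=0 -> mex({0, 1}) = 2
G(6) = mex({1}) = 0
G(7) = mex({0, 1, 2}) = 3
G(8) = mex({0, 1, 2}) = 3
G(9) = mex({0, 2}) = 1
G(10) = mex({0, 2, 3}) = 1
G(11) = mex({0, 3}) = 1
G(12) = mex({1, 3}) = 0
G(13) = mex({0, 1, 2, 3}) = 4
G(14) = mex({0, 1, 2}) = 3
G(15) = mex({0, 1, 2}) = 3
G(16) = mex({0, 1, 2, 4}) = 3
Therefore G(16) = 3.

3


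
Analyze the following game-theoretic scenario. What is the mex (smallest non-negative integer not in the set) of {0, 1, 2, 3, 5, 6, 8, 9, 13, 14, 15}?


Set = {0, 1, 2, 3, 5, 6, 8, 9, 13, 14, 15}
0 is in the set.
1 is in the set.
2 is in the set.
3 is in the set.
4 is NOT in the set. This is the mex.
mex = 4

4


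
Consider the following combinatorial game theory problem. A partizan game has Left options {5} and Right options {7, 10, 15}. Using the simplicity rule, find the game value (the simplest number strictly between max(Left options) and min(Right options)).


Left options: {5}, max = 5
Right options: {7, 10, 15}, min = 7
All options are numbers and max(Left) < min(Right), so by the simplicity theorem the value is the simplest (earliest-born) number strictly between 5 and 7.
The only integer strictly between 5 and 7 is 6.
No non-integer in the interval can be simpler: if x is a non-integer in the interval, then floor(x) or ceil(x) also lies in the interval (the interval contains an integer), and both are proper prefixes of x's sign expansion, i.e. born earlier. So the game value is 6.
Game value = 6

6


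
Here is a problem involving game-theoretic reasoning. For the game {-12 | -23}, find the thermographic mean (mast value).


Game = {-12 | -23}, a switch {a | b} with numbers a > b.
Its thermograph has left wall a - t and right wall b + t, which meet at t = (a - b)/2, where both equal (a + b)/2. So the mast (mean value) is at (a + b)/2.
Mean = (-12 + (-23))/2 = -35/2 = -35/2

-35/2


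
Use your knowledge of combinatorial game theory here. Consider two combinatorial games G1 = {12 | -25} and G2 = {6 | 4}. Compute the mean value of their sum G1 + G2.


G1 = {12 | -25}, G2 = {6 | 4}
Each is a switch {a | b} with numbers a > b; its mean value is (a + b)/2, and mean value is additive over game sums: m(G1 + G2) = m(G1) + m(G2).
Mean of G1 = (12 + (-25))/2 = -13/2 = -13/2
Mean of G2 = (6 + (4))/2 = 10/2 = 5
Mean of G1 + G2 = -13/2 + 5 = -3/2

-3/2


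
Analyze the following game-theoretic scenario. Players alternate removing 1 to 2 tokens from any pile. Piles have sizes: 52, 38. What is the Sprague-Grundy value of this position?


Subtraction set: {1, 2}
For this subtraction set, G(n) = n mod 3 (period = max + 1 = 3).
Pile 1 (size 52): G(52) = 52 mod 3 = 1
Pile 2 (size 38): G(38) = 38 mod 3 = 2
Total Grundy value = XOR of all: 1 XOR 2 = 3

3


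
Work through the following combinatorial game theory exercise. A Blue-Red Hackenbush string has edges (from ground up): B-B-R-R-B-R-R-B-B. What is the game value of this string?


Edges (from ground): B-B-R-R-B-R-R-B-B
By Berlekamp's sign-expansion rule, a Blue-Red Hackenbush stalk has the value of the surreal number whose sign sequence is the edge sequence with B -> + and R -> -.
Sign sequence: ++--+--++
Trace the sign expansion in the surreal number tree, starting from 0:
Edge 1: B (sign +) -> bounds (0, +inf), value = 1
Edge 2: B (sign +) -> bounds (1, +inf), value = 2
Edge 3: R (sign -) -> bounds (1, 2), value = 3/2
Edge 4: R (sign -) -> bounds (1, 3/2), value = 5/4
Edge 5: B (sign +) -> bounds (5/4, 3/2), value = 11/8
Edge 6: R (sign -) -> bounds (5/4, 11/8), value = 21/16
Edge 7: R (sign -) -> bounds (5/4, 21/16), value = 41/32
Edge 8: B (sign +) -> bounds (41/32, 21/16), value = 83/64
Edge 9: B (sign +) -> bounds (83/64, 21/16), value = 167/128
Game value = 167/128

167/128


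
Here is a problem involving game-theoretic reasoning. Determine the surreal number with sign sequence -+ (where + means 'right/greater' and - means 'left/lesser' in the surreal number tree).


Sign expansion: -+
Rule: track bounds (lo, hi), initially (-inf, +inf). On '+', the current value becomes lo and we move to the simplest number in (value, hi): value + 1 if hi = +inf, otherwise the midpoint (value + hi)/2. On '-', the current value becomes hi and we move to value - 1 if lo = -inf, otherwise the midpoint (lo + value)/2.
Start at 0.
Step 1: sign = -, move left. Bounds: (-inf, 0). Value = -1
Step 2: sign = +, move right. Bounds: (-1, 0). Value = -1/2
The surreal number with sign expansion -+ is -1/2.

-1/2


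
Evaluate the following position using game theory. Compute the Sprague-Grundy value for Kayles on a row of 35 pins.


Kayles: a move removes 1 or 2 adjacent pins from a contiguous row.
Removing pins from a row of k leaves two independent rows (a, b) with a + b = k - 1 (one pin) or a + b = k - 2 (two pins); an end removal gives a = 0.
By Sprague-Grundy, G(k) = mex{ G(a) XOR G(b) } over all these splits. G(0) = 0.
G(1): splits (0,0):0^0=0 -> mex({0}) = 1
G(2): splits (0,1):0^1=1 (0,0):0^0=0 -> mex({0, 1}) = 2
G(3): splits (0,2):0^2=2 (1,1):1^1=0 (0,1):0^1=1 -> mex({0, 1, 2}) = 3
G(4): splits (0,3):0^3=3 (1,2):1^2=3 (0,2):0^2=2 (1,1):1^1=0 -> mex({0, 2, 3}) = 1
G(5): splits (0,4):0^1=1 (1,3):1^3=2 (2,2):2^2=0 (0,3):0^3=3 (1,2):1^2=3 -> mex({0, 1, 2, 3}) = 4
G(6) = mex({0, 1, 2, 4}) = 3
G(7) = mex({0, 1, 3, 4, 5}) = 2
G(8) = mex({0, 2, 3, 5, 6}) = 1
G(9) = mex({0, 1, 2, 3, 6, 7}) = 4
G(10) = mex({0, 1, 3, 4, 5, 7}) = 2
G(11) = mex({0, 1, 2, 3, 4, 5}) = 6
G(12) = mex({0, 1, 2, 3, 5, 6, 7}) = 4
G(13) = mex({0, 2, 3, 4, 6, 7}) = 1
G(14) = mex({0, 1, 4, 5, 6, 7}) = 2
G(15) = mex({0, 1, 2, 3, 4, 5, 6}) = 7
G(16) = mex({0, 2, 3, 5, 6, 7}) = 1
G(17) = mex({0, 1, 2, 3, 5, 6, 7}) = 4
G(18) = mex({0, 1, 2, 4, 5, 6}) = 3
G(19) = mex({0, 1, 3, 4, 5, 7}) = 2
G(20) = mex({0, 2, 3, 4, 5, 6, 7}) = 1
G(21) = mex({0, 1, 2, 3, 5, 6, 7}) = 4
G(22) = mex({0, 1, 2, 3, 4, 5, 7}) = 6
G(23) = mex({0, 1, 2, 3, 4, 5, 6}) = 7
G(24) = mex({0, 1, 2, 3, 5, 6, 7}) = 4
G(25) = mex({0, 2, 3, 4, 6, 7}) = 1
G(26) = mex({0, 1, 3, 4, 5, 6, 7}) = 2
G(27) = mex({0, 1, 2, 3, 4, 5, 6, 7}) = 8
G(28) = mex({0, 1, 2, 3, 4, 6, 7, 8}) = 5
G(29) = mex({0, 1, 2, 3, 5, 6, 7, 8, 9}) = 4
G(30) = mex({0, 1, 2, 3, 4, 5, 6, 9, 10}) = 7
G(31) = mex({0, 1, 3, 4, 5, 7, 10, 11}) = 2
G(32) = mex({0, 2, 3, 4, 5, 6, 7, 9, 11}) = 1
G(33) = mex({0, 1, 2, 3, 4, 5, 6, 7, 9, 12}) = 8
G(34) = mex({0, 1, 2, 3, 4, 5, 7, 8, 11, 12}) = 6
G(35) = mex({0, 1, 2, 3, 4, 5, 6, 8, 9, 10, 11}) = 7
Therefore G(35) = 7.

7


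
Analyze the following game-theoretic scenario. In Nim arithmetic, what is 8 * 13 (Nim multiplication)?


Nim multiplication is bilinear over XOR: (u XOR v) * w = (u*w) XOR (v*w).
So we split each operand into its bit components and XOR the pairwise Nim products.
8 = 8 (as XOR of powers of 2).
13 = 1 + 4 + 8 (as XOR of powers of 2).
Using the standard Nim-product table on single bits:
  2*2 = 3,   2*4 = 8,   2*8 = 12,
  4*4 = 6,   4*8 = 11,  8*8 = 13,
and  1*x = x (identity), k*l = l*k (commutative).
Pairwise Nim products:
  8 * 1 = 8
  8 * 4 = 11
  8 * 8 = 13
XOR them: 8 XOR 11 XOR 13 = 14.
Result: 8 * 13 = 14 (in Nim).

14


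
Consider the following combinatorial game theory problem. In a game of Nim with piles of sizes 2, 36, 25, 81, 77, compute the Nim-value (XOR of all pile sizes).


We need the XOR (exclusive or) of all pile sizes.
After XOR-ing pile 1 (size 2): 0 XOR 2 = 2
After XOR-ing pile 2 (size 36): 2 XOR 36 = 38
After XOR-ing pile 3 (size 25): 38 XOR 25 = 63
After XOR-ing pile 4 (size 81): 63 XOR 81 = 110
After XOR-ing pile 5 (size 77): 110 XOR 77 = 35
The Nim-value of this position is 35.

35


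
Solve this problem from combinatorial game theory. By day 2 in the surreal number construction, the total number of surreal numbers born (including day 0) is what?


Day 0: {|} = 0 is born. Count = 1.
Day n: the number of surreal numbers born by day n is 2^(n+1) - 1.
By day 0: 2^1 - 1 = 1
By day 1: 2^2 - 1 = 3
By day 2: 2^3 - 1 = 7
By day 2: 7 surreal numbers.

7


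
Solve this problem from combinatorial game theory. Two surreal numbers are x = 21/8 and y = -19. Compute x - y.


x = 21/8, y = -19
Converting to common denominator: 8
x = 21/8, y = -152/8
x - y = 21/8 - -19 = 173/8

173/8


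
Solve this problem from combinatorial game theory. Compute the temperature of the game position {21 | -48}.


The game is {21 | -48}, a switch {a | b} with numbers a > b.
Cooling {a | b} by t gives {a - t | b + t}, which stops being hot when a - t = b + t, i.e. at t = (a - b)/2. So the temperature of a switch is (a - b)/2.
Temperature = (Left option - Right option) / 2
= (21 - (-48)) / 2
= 69 / 2
= 69/2

69/2


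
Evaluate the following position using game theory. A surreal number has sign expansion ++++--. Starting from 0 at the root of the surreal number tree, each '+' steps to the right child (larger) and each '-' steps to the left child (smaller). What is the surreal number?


Sign expansion: ++++--
Rule: track bounds (lo, hi), initially (-inf, +inf). On '+', the current value becomes lo and we move to the simplest number in (value, hi): value + 1 if hi = +inf, otherwise the midpoint (value + hi)/2. On '-', the current value becomes hi and we move to value - 1 if lo = -inf, otherwise the midpoint (lo + value)/2.
Start at 0.
Step 1: sign = +, move right. Bounds: (0, +inf). Value = 1
Step 2: sign = +, move right. Bounds: (1, +inf). Value = 2
Step 3: sign = +, move right. Bounds: (2, +inf). Value = 3
Step 4: sign = +, move right. Bounds: (3, +inf). Value = 4
Step 5: sign = -, move left. Bounds: (3, 4). Value = 7/2
Step 6: sign = -, move left. Bounds: (3, 7/2). Value = 13/4
The surreal number with sign expansion ++++-- is 13/4.

13/4


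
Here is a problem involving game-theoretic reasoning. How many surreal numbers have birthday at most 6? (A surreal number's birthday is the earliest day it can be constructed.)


Day 0: {|} = 0 is born. Count = 1.
Day n: the number of surreal numbers born by day n is 2^(n+1) - 1.
By day 0: 2^1 - 1 = 1
By day 1: 2^2 - 1 = 3
By day 2: 2^3 - 1 = 7
By day 3: 2^4 - 1 = 15
By day 4: 2^5 - 1 = 31
By day 5: 2^6 - 1 = 63
By day 6: 2^7 - 1 = 127
By day 6: 127 surreal numbers.

127


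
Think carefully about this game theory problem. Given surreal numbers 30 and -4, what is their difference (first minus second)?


x = 30, y = -4
x - y = 30 - -4 = 34

34


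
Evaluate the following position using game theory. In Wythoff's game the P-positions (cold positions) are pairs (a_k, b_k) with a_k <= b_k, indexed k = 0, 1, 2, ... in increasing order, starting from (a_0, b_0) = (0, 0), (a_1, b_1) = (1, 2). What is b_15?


By Wythoff's theorem, a_k = floor(k * phi) and b_k = floor(k * phi^2) = a_k + k, where phi = (1 + sqrt(5))/2 is the golden ratio.
phi = (1 + sqrt(5))/2 = 1.618034
phi^2 = phi + 1 = 2.618034
k = 15
k * phi^2 = 15 * 2.618034 = 39.270510
b_15 = floor(k * phi^2) = 39 (check: a_15 + k = 24 + 15 = 39)

39


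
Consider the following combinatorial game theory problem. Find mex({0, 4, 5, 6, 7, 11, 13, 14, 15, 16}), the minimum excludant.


Set = {0, 4, 5, 6, 7, 11, 13, 14, 15, 16}
0 is in the set.
1 is NOT in the set. This is the mex.
mex = 1

1


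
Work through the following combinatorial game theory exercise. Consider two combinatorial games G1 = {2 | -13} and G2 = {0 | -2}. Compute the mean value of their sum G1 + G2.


G1 = {2 | -13}, G2 = {0 | -2}
Each is a switch {a | b} with numbers a > b; its mean value is (a + b)/2, and mean value is additive over game sums: m(G1 + G2) = m(G1) + m(G2).
Mean of G1 = (2 + (-13))/2 = -11/2 = -11/2
Mean of G2 = (0 + (-2))/2 = -2/2 = -1
Mean of G1 + G2 = -11/2 + -1 = -13/2

-13/2


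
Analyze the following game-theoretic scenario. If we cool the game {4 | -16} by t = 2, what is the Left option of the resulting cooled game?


Original game: {4 | -16} (a switch {a | b} with a > b).
Cooling by t (for t below the temperature (a - b)/2 = 10) taxes each move by t: {a | b} cooled by t is {a - t | b + t}.
Cooling amount: t = 2
Cooled Left option: 4 - 2 = 2
Cooled Right option: -16 + 2 = -14
Cooled game: {2 | -14}
Left option = 2

2


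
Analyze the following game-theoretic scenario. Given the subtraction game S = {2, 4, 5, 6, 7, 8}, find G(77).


The subtraction set is S = {2, 4, 5, 6, 7, 8}.
G(k) = mex{ G(k - s) : s in S, s <= k }. We compute iteratively: G(0) = 0.
G(1) = mex({}) = 0
G(2) = mex({0}) = 1
G(3) = mex({0}) = 1
G(4) = mex({0, 1}) = 2
G(5) = mex({0, 1}) = 2
G(6) = mex({0, 1, 2}) = 3
G(7) = mex({0, 1, 2}) = 3
G(8) = mex({0, 1, 2, 3}) = 4
G(9) = mex({0, 1, 2, 3}) = 4
G(10) = mex({1, 2, 3, 4}) = 0
G(11) = mex({1, 2, 3, 4}) = 0
G(12) = mex({0, 2, 3, 4}) = 1
G(13) = mex({0, 2, 3, 4}) = 1
G(14) = mex({0, 1, 3, 4}) = 2
G(15) = mex({0, 1, 3, 4}) = 2
G(16) = mex({0, 1, 2, 4}) = 3
G(17) = mex({0, 1, 2, 4}) = 3
Observe that G(10)..G(17) = 0, 0, 1, 1, 2, 2, 3, 3 repeats G(0)..G(7) = 0, 0, 1, 1, 2, 2, 3, 3.
For k >= max(S) = 8, G(k) is determined by the previous 8 values G(k-8)..G(k-1); a window of 8 consecutive values has recurred shifted by 10, so by induction G(k + 10) = G(k) for all k >= 0: the sequence is periodic from the start with period 10.
One period: G(0..9) = 0, 0, 1, 1, 2, 2, 3, 3, 4, 4.
77 mod 10 = 7, so G(77) = G(7) = 3.

3


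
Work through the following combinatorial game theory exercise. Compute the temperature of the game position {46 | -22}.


The game is {46 | -22}, a switch {a | b} with numbers a > b.
Cooling {a | b} by t gives {a - t | b + t}, which stops being hot when a - t = b + t, i.e. at t = (a - b)/2. So the temperature of a switch is (a - b)/2.
Temperature = (Left option - Right option) / 2
= (46 - (-22)) / 2
= 68 / 2
= 34

34


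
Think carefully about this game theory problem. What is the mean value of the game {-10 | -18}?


Game = {-10 | -18}, a switch {a | b} with numbers a > b.
Its thermograph has left wall a - t and right wall b + t, which meet at t = (a - b)/2, where both equal (a + b)/2. So the mast (mean value) is at (a + b)/2.
Mean = (-10 + (-18))/2 = -28/2 = -14

-14


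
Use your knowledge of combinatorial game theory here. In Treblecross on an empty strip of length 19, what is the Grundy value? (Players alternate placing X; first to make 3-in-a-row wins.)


Treblecross: place X on empty cells; 3-in-a-row wins.
Playing within two cells of an existing X lets the opponent win at once, so sensible play treats the cells i-2..i+2 around each X as dead. The player left with no safe cell loses, so this is a normal-play take-away game on strips of safe cells.
Placing X at cell i (0-indexed) of a strip of k safe cells leaves independent strips of sizes max(0, i-2) and max(0, k-i-3). Hence G(k) = mex{ G(max(0,i-2)) XOR G(max(0,k-i-3)) : 0 <= i < k }, with G(0) = 0.
G(1): splits (0,0):0^0=0 -> mex({0}) = 1
G(2): splits (0,0):0^0=0 -> mex({0}) = 1
G(3): splits (0,0):0^0=0 -> mex({0}) = 1
G(4): splits (0,1):0^1=1 (0,0):0^0=0 -> mex({0, 1}) = 2
G(5): splits (0,2):0^1=1 (0,1):0^1=1 (0,0):0^0=0 -> mex({0, 1}) = 2
G(6) = mex({1}) = 0
G(7) = mex({0, 1, 2}) = 3
G(8) = mex({0, 1, 2}) = 3
G(9) = mex({0, 2}) = 1
G(10) = mex({0, 2, 3}) = 1
G(11) = mex({0, 3}) = 1
G(12) = mex({1, 3}) = 0
G(13) = mex({0, 1, 2, 3}) = 4
G(14) = mex({0, 1, 2}) = 3
G(15) = mex({0, 1, 2}) = 3
G(16) = mex({0, 1, 2, 4}) = 3
G(17) = mex({0, 1, 3, 4}) = 2
G(18) = mex({0, 1, 3, 4}) = 2
G(19) = mex({0, 1, 3, 5}) = 2
Therefore G(19) = 2.

2


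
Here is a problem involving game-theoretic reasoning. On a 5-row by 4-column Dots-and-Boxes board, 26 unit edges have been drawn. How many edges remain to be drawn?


Grid: 5 x 4 boxes, i.e. 6 rows and 5 columns of dots.
Horizontal edges: (rows + 1) * cols = 6 * 4 = 24
Vertical edges: rows * (cols + 1) = 5 * 5 = 25
Total edges: 24 + 25 = 49
Edges drawn: 26
Remaining: 49 - 26 = 23

23


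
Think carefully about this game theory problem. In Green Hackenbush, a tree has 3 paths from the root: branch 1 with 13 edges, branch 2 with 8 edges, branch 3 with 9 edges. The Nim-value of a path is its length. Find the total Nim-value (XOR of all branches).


The tree has 3 branches from the ground vertex.
In Green Hackenbush, the Nim-value of a simple path of length k is k.
Branch 1: length 13, Nim-value = 13
Branch 2: length 8, Nim-value = 8
Branch 3: length 9, Nim-value = 9
Total Nim-value = XOR of all branch values:
0 XOR 13 = 13
13 XOR 8 = 5
5 XOR 9 = 12
Nim-value of the tree = 12

12


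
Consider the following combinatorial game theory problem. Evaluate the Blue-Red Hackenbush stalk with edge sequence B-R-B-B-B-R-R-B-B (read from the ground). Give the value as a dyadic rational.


Edges (from ground): B-R-B-B-B-R-R-B-B
By Berlekamp's sign-expansion rule, a Blue-Red Hackenbush stalk has the value of the surreal number whose sign sequence is the edge sequence with B -> + and R -> -.
Sign sequence: +-+++--++
Trace the sign expansion in the surreal number tree, starting from 0:
Edge 1: B (sign +) -> bounds (0, +inf), value = 1
Edge 2: R (sign -) -> bounds (0, 1), value = 1/2
Edge 3: B (sign +) -> bounds (1/2, 1), value = 3/4
Edge 4: B (sign +) -> bounds (3/4, 1), value = 7/8
Edge 5: B (sign +) -> bounds (7/8, 1), value = 15/16
Edge 6: R (sign -) -> bounds (7/8, 15/16), value = 29/32
Edge 7: R (sign -) -> bounds (7/8, 29/32), value = 57/64
Edge 8: B (sign +) -> bounds (57/64, 29/32), value = 115/128
Edge 9: B (sign +) -> bounds (115/128, 29/32), value = 231/256
Game value = 231/256

231/256


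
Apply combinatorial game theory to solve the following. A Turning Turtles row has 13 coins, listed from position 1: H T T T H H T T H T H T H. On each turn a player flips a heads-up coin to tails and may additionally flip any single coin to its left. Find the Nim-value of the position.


Coins: H T T T H H T T H T H T H
Key fact: a single head at position k behaves exactly like a Nim heap of size k (turning it to T and optionally flipping a coin at j < k corresponds to moving the heap from k to j, or to 0), and heads combine as a disjunctive sum (two heads at the same place would cancel, matching j XOR j = 0). So the Nim-value is the XOR of the 1-indexed positions of the heads.
Face-up positions (1-indexed): [1, 5, 6, 9, 11, 13]
XOR 0 with 1: 0 XOR 1 = 1
XOR 1 with 5: 1 XOR 5 = 4
XOR 4 with 6: 4 XOR 6 = 2
XOR 2 with 9: 2 XOR 9 = 11
XOR 11 with 11: 11 XOR 11 = 0
XOR 0 with 13: 0 XOR 13 = 13
Nim-value = 13

13


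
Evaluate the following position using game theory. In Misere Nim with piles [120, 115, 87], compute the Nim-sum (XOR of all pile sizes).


We need the XOR (exclusive or) of all pile sizes.
After XOR-ing pile 1 (size 120): 0 XOR 120 = 120
After XOR-ing pile 2 (size 115): 120 XOR 115 = 11
After XOR-ing pile 3 (size 87): 11 XOR 87 = 92
The Nim-value of this position is 92.

92


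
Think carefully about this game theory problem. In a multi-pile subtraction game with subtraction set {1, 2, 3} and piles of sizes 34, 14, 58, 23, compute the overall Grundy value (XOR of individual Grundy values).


Subtraction set: {1, 2, 3}
For this subtraction set, G(n) = n mod 4 (period = max + 1 = 4).
Pile 1 (size 34): G(34) = 34 mod 4 = 2
Pile 2 (size 14): G(14) = 14 mod 4 = 2
Pile 3 (size 58): G(58) = 58 mod 4 = 2
Pile 4 (size 23): G(23) = 23 mod 4 = 3
Total Grundy value = XOR of all: 2 XOR 2 XOR 2 XOR 3 = 1

1


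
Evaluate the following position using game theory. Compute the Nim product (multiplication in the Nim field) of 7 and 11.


Nim multiplication is bilinear over XOR: (u XOR v) * w = (u*w) XOR (v*w).
So we split each operand into its bit components and XOR the pairwise Nim products.
7 = 1 + 2 + 4 (as XOR of powers of 2).
11 = 1 + 2 + 8 (as XOR of powers of 2).
Using the standard Nim-product table on single bits:
  2*2 = 3,   2*4 = 8,   2*8 = 12,
  4*4 = 6,   4*8 = 11,  8*8 = 13,
and  1*x = x (identity), k*l = l*k (commutative).
Pairwise Nim products:
  1 * 1 = 1
  1 * 2 = 2
  1 * 8 = 8
  2 * 1 = 2
  2 * 2 = 3
  2 * 8 = 12
  4 * 1 = 4
  4 * 2 = 8
  4 * 8 = 11
XOR them: 1 XOR 2 XOR 8 XOR 2 XOR 3 XOR 12 XOR 4 XOR 8 XOR 11 = 1.
Result: 7 * 11 = 1 (in Nim).

1


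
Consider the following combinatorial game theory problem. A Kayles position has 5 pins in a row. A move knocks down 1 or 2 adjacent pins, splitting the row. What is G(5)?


Kayles: a move removes 1 or 2 adjacent pins from a contiguous row.
Removing pins from a row of k leaves two independent rows (a, b) with a + b = k - 1 (one pin) or a + b = k - 2 (two pins); an end removal gives a = 0.
By Sprague-Grundy, G(k) = mex{ G(a) XOR G(b) } over all these splits. G(0) = 0.
G(1): splits (0,0):0^0=0 -> mex({0}) = 1
G(2): splits (0,1):0^1=1 (0,0):0^0=0 -> mex({0, 1}) = 2
G(3): splits (0,2):0^2=2 (1,1):1^1=0 (0,1):0^1=1 -> mex({0, 1, 2}) = 3
G(4): splits (0,3):0^3=3 (1,2):1^2=3 (0,2):0^2=2 (1,1):1^1=0 -> mex({0, 2, 3}) = 1
G(5): splits (0,4):0^1=1 (1,3):1^3=2 (2,2):2^2=0 (0,3):0^3=3 (1,2):1^2=3 -> mex({0, 1, 2, 3}) = 4
Therefore G(5) = 4.

4


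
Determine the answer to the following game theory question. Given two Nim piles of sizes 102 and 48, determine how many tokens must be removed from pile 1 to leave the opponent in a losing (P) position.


Piles: 102 and 48
Current XOR: 102 XOR 48 = 86 (non-zero, so this is an N-position).
To make the XOR zero, we need to find a move that balances the piles.
For pile 1 (size 102): target = 102 XOR 86 = 48
We reduce pile 1 from 102 to 48.
Tokens removed: 102 - 48 = 54
Verification: 48 XOR 48 = 0

54


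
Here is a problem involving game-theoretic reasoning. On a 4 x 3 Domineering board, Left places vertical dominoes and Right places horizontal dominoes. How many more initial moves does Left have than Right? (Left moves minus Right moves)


Board is 4 x 3 (rows x cols).
Left (vertical) placements: (rows-1) * cols = 3 * 3 = 9
Right (horizontal) placements: rows * (cols-1) = 4 * 2 = 8
Advantage = Left - Right = 9 - 8 = 1

1


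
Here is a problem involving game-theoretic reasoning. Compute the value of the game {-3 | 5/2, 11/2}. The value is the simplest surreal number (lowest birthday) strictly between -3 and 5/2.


Left options: {-3}, max = -3
Right options: {5/2, 11/2}, min = 5/2
All options are numbers and max(Left) < min(Right), so by the simplicity theorem the value is the simplest (earliest-born) number strictly between -3 and 5/2.
Integers -2 through 2 all lie strictly between -3 and 5/2.
Among integers, the simplest (lowest birthday = smallest |n|; 0 is born on day 0, +-n on day n) is 0.
No non-integer in the interval can be simpler: if x is a non-integer in the interval, then floor(x) or ceil(x) also lies in the interval (the interval contains an integer), and both are proper prefixes of x's sign expansion, i.e. born earlier. So the game value is 0.
Game value = 0

0


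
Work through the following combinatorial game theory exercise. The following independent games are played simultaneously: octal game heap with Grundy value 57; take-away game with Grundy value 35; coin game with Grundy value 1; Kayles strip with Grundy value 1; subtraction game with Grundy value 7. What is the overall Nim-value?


By the Sprague-Grundy theorem, the Grundy value of a sum of games is the XOR of individual Grundy values.
octal game heap: Grundy value = 57. Running XOR: 0 XOR 57 = 57
take-away game: Grundy value = 35. Running XOR: 57 XOR 35 = 26
coin game: Grundy value = 1. Running XOR: 26 XOR 1 = 27
Kayles strip: Grundy value = 1. Running XOR: 27 XOR 1 = 26
subtraction game: Grundy value = 7. Running XOR: 26 XOR 7 = 29
The combined Grundy value is 29.

29


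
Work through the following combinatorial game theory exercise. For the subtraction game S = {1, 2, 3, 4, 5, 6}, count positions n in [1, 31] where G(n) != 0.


Subtraction set S = {1, 2, 3, 4, 5, 6}, so G(n) = n mod 7.
G(n) = 0 when n is a multiple of 7.
Multiples of 7 in [1, 31]: 4
N-positions (nonzero Grundy) = 31 - 4 = 27

27


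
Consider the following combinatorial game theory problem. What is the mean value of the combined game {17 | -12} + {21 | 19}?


G1 = {17 | -12}, G2 = {21 | 19}
Each is a switch {a | b} with numbers a > b; its mean value is (a + b)/2, and mean value is additive over game sums: m(G1 + G2) = m(G1) + m(G2).
Mean of G1 = (17 + (-12))/2 = 5/2 = 5/2
Mean of G2 = (21 + (19))/2 = 40/2 = 20
Mean of G1 + G2 = 5/2 + 20 = 45/2

45/2


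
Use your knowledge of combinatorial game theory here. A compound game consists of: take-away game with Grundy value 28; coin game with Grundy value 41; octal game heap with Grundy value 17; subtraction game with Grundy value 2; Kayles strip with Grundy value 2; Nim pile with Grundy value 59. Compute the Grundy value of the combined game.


By the Sprague-Grundy theorem, the Grundy value of a sum of games is the XOR of individual Grundy values.
take-away game: Grundy value = 28. Running XOR: 0 XOR 28 = 28
coin game: Grundy value = 41. Running XOR: 28 XOR 41 = 53
octal game heap: Grundy value = 17. Running XOR: 53 XOR 17 = 36
subtraction game: Grundy value = 2. Running XOR: 36 XOR 2 = 38
Kayles strip: Grundy value = 2. Running XOR: 38 XOR 2 = 36
Nim pile: Grundy value = 59. Running XOR: 36 XOR 59 = 31
The combined Grundy value is 31.

31


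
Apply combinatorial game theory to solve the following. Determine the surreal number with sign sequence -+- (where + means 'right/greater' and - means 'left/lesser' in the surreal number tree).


Sign expansion: -+-
Rule: track bounds (lo, hi), initially (-inf, +inf). On '+', the current value becomes lo and we move to the simplest number in (value, hi): value + 1 if hi = +inf, otherwise the midpoint (value + hi)/2. On '-', the current value becomes hi and we move to value - 1 if lo = -inf, otherwise the midpoint (lo + value)/2.
Start at 0.
Step 1: sign = -, move left. Bounds: (-inf, 0). Value = -1
Step 2: sign = +, move right. Bounds: (-1, 0). Value = -1/2
Step 3: sign = -, move left. Bounds: (-1, -1/2). Value = -3/4
The surreal number with sign expansion -+- is -3/4.

-3/4


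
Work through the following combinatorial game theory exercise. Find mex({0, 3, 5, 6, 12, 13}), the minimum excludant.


Set = {0, 3, 5, 6, 12, 13}
0 is in the set.
1 is NOT in the set. This is the mex.
mex = 1

1


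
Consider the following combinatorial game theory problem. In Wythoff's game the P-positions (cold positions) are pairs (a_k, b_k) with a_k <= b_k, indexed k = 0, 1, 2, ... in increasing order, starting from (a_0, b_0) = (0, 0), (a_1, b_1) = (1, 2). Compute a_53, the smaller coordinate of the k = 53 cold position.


By Wythoff's theorem, a_k = floor(k * phi) and b_k = floor(k * phi^2) = a_k + k, where phi = (1 + sqrt(5))/2 is the golden ratio.
phi = (1 + sqrt(5))/2 = 1.618034
k = 53
k * phi = 53 * 1.618034 = 85.755801
a_53 = floor(k * phi) = 85

85


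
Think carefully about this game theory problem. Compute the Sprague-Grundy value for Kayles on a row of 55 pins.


Kayles: a move removes 1 or 2 adjacent pins from a contiguous row.
Removing pins from a row of k leaves two independent rows (a, b) with a + b = k - 1 (one pin) or a + b = k - 2 (two pins); an end removal gives a = 0.
By Sprague-Grundy, G(k) = mex{ G(a) XOR G(b) } over all these splits. G(0) = 0.
G(1): splits (0,0):0^0=0 -> mex({0}) = 1
G(2): splits (0,1):0^1=1 (0,0):0^0=0 -> mex({0, 1}) = 2
G(3): splits (0,2):0^2=2 (1,1):1^1=0 (0,1):0^1=1 -> mex({0, 1, 2}) = 3
G(4): splits (0,3):0^3=3 (1,2):1^2=3 (0,2):0^2=2 (1,1):1^1=0 -> mex({0, 2, 3}) = 1
G(5): splits (0,4):0^1=1 (1,3):1^3=2 (2,2):2^2=0 (0,3):0^3=3 (1,2):1^2=3 -> mex({0, 1, 2, 3}) = 4
G(6) = mex({0, 1, 2, 4}) = 3
G(7) = mex({0, 1, 3, 4, 5}) = 2
G(8) = mex({0, 2, 3, 5, 6}) = 1
G(9) = mex({0, 1, 2, 3, 6, 7}) = 4
G(10) = mex({0, 1, 3, 4, 5, 7}) = 2
G(11) = mex({0, 1, 2, 3, 4, 5}) = 6
G(12) = mex({0, 1, 2, 3, 5, 6, 7}) = 4
G(13) = mex({0, 2, 3, 4, 6, 7}) = 1
G(14) = mex({0, 1, 4, 5, 6, 7}) = 2
G(15) = mex({0, 1, 2, 3, 4, 5, 6}) = 7
G(16) = mex({0, 2, 3, 5, 6, 7}) = 1
G(17) = mex({0, 1, 2, 3, 5, 6, 7}) = 4
G(18) = mex({0, 1, 2, 4, 5, 6}) = 3
G(19) = mex({0, 1, 3, 4, 5, 7}) = 2
G(20) = mex({0, 2, 3, 4, 5, 6, 7}) = 1
G(21) = mex({0, 1, 2, 3, 5, 6, 7}) = 4
G(22) = mex({0, 1, 2, 3, 4, 5, 7}) = 6
G(23) = mex({0, 1, 2, 3, 4, 5, 6}) = 7
G(24) = mex({0, 1, 2, 3, 5, 6, 7}) = 4
G(25) = mex({0, 2, 3, 4, 6, 7}) = 1
G(26) = mex({0, 1, 3, 4, 5, 6, 7}) = 2
G(27) = mex({0, 1, 2, 3, 4, 5, 6, 7}) = 8
G(28) = mex({0, 1, 2, 3, 4, 6, 7, 8}) = 5
G(29) = mex({0, 1, 2, 3, 5, 6, 7, 8, 9}) = 4
G(30) = mex({0, 1, 2, 3, 4, 5, 6, 9, 10}) = 7
G(31) = mex({0, 1, 3, 4, 5, 7, 10, 11}) = 2
G(32) = mex({0, 2, 3, 4, 5, 6, 7, 9, 11}) = 1
G(33) = mex({0, 1, 2, 3, 4, 5, 6, 7, 9, 12}) = 8
G(34) = mex({0, 1, 2, 3, 4, 5, 7, 8, 11, 12}) = 6
G(35) = mex({0, 1, 2, 3, 4, 5, 6, 8, 9, 10, 11}) = 7
G(36) = mex({0, 1, 2, 3, 5, 6, 7, 9, 10}) = 4
G(37) = mex({0, 2, 3, 4, 6, 7, 9, 10, 11, 12}) = 1
G(38) = mex({0, 1, 3, 4, 5, 6, 7, 9, 10, 11, 12}) = 2
G(39) = mex({0, 1, 2, 4, 5, 6, 7, 9, 10, 12, 14}) = 3
G(40) = mex({0, 2, 3, 4, 6, 7, 11, 12, 14}) = 1
G(41) = mex({0, 1, 2, 3, 5, 6, 7, 9, 10, 11, 12}) = 4
G(42) = mex({0, 1, 2, 3, 4, 5, 6, 9, 10}) = 7
G(43) = mex({0, 1, 3, 4, 5, 7, 9, 10, 12, 15}) = 2
G(44) = mex({0, 2, 3, 4, 5, 6, 7, 9, 10, 12, 15}) = 1
G(45) = mex({0, 1, 2, 3, 4, 5, 6, 7, 9, 10, 12, 14}) = 8
G(46) = mex({0, 1, 3, 4, 5, 7, 8, 11, 12, 14}) = 2
G(47) = mex({0, 1, 2, 3, 4, 5, 6, 8, 9, 10, 11, 12}) = 7
G(48) = mex({0, 1, 2, 3, 5, 6, 7, 9, 10}) = 4
G(49) = mex({0, 2, 3, 4, 6, 7, 9, 10, 11, 12, 15}) = 1
G(50) = mex({0, 1, 4, 5, 6, 7, 9, 11, 12, 14, 15}) = 2
G(51) = mex({0, 1, 2, 3, 4, 5, 6, 7, 9, 12, 14, 15}) = 8
G(52) = mex({0, 2, 3, 4, 5, 6, 7, 8, 11, 12, 15}) = 1
G(53) = mex({0, 1, 2, 3, 5, 6, 7, 8, 9, 10, 11, 12}) = 4
G(54) = mex({0, 1, 2, 3, 4, 5, 6, 9, 10}) = 7
G(55) = mex({0, 1, 3, 4, 5, 7, 9, 10, 11, 12}) = 2
Therefore G(55) = 2.

2


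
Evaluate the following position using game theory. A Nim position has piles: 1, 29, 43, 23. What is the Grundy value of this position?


We need the XOR (exclusive or) of all pile sizes.
After XOR-ing pile 1 (size 1): 0 XOR 1 = 1
After XOR-ing pile 2 (size 29): 1 XOR 29 = 28
After XOR-ing pile 3 (size 43): 28 XOR 43 = 55
After XOR-ing pile 4 (size 23): 55 XOR 23 = 32
The Nim-value of this position is 32.

32


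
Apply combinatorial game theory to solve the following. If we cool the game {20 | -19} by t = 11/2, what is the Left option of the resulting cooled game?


Original game: {20 | -19} (a switch {a | b} with a > b).
Cooling by t (for t below the temperature (a - b)/2 = 39/2) taxes each move by t: {a | b} cooled by t is {a - t | b + t}.
Cooling amount: t = 11/2
Cooled Left option: 20 - 11/2 = 29/2
Cooled Right option: -19 + 11/2 = -27/2
Cooled game: {29/2 | -27/2}
Left option = 29/2

29/2


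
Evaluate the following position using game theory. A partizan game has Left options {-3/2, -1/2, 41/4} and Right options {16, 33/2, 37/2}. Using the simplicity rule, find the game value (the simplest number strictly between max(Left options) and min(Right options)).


Left options: {-3/2, -1/2, 41/4}, max = 41/4
Right options: {16, 33/2, 37/2}, min = 16
All options are numbers and max(Left) < min(Right), so by the simplicity theorem the value is the simplest (earliest-born) number strictly between 41/4 and 16.
Integers 11 through 15 all lie strictly between 41/4 and 16.
Among integers, the simplest (lowest birthday = smallest |n|; 0 is born on day 0, +-n on day n) is 11.
No non-integer in the interval can be simpler: if x is a non-integer in the interval, then floor(x) or ceil(x) also lies in the interval (the interval contains an integer), and both are proper prefixes of x's sign expansion, i.e. born earlier. So the game value is 11.
Game value = 11

11


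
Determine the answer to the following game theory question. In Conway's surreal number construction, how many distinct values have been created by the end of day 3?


Day 0: {|} = 0 is born. Count = 1.
Day n: the number of surreal numbers born by day n is 2^(n+1) - 1.
By day 0: 2^1 - 1 = 1
By day 1: 2^2 - 1 = 3
By day 2: 2^3 - 1 = 7
By day 3: 2^4 - 1 = 15
By day 3: 15 surreal numbers.

15


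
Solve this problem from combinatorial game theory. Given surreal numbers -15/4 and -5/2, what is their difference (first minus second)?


x = -15/4, y = -5/2
Converting to common denominator: 4
x = -15/4, y = -10/4
x - y = -15/4 - -5/2 = -5/4

-5/4


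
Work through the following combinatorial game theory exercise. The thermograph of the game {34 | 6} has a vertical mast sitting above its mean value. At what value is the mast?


Game = {34 | 6}, a switch {a | b} with numbers a > b.
Its thermograph has left wall a - t and right wall b + t, which meet at t = (a - b)/2, where both equal (a + b)/2. So the mast (mean value) is at (a + b)/2.
Mean = (34 + (6))/2 = 40/2 = 20

20


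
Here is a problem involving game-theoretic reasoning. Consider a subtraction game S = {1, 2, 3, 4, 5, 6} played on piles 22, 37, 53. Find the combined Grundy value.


Subtraction set: {1, 2, 3, 4, 5, 6}
For this subtraction set, G(n) = n mod 7 (period = max + 1 = 7).
Pile 1 (size 22): G(22) = 22 mod 7 = 1
Pile 2 (size 37): G(37) = 37 mod 7 = 2
Pile 3 (size 53): G(53) = 53 mod 7 = 4
Total Grundy value = XOR of all: 1 XOR 2 XOR 4 = 7

7


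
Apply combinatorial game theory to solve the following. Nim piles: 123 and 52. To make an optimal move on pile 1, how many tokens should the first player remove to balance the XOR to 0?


Piles: 123 and 52
Current XOR: 123 XOR 52 = 79 (non-zero, so this is an N-position).
To make the XOR zero, we need to find a move that balances the piles.
For pile 1 (size 123): target = 123 XOR 79 = 52
We reduce pile 1 from 123 to 52.
Tokens removed: 123 - 52 = 71
Verification: 52 XOR 52 = 0

71


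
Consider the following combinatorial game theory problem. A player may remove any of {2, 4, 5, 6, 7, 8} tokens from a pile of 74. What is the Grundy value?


The subtraction set is S = {2, 4, 5, 6, 7, 8}.
G(k) = mex{ G(k - s) : s in S, s <= k }. We compute iteratively: G(0) = 0.
G(1) = mex({}) = 0
G(2) = mex({0}) = 1
G(3) = mex({0}) = 1
G(4) = mex({0, 1}) = 2
G(5) = mex({0, 1}) = 2
G(6) = mex({0, 1, 2}) = 3
G(7) = mex({0, 1, 2}) = 3
G(8) = mex({0, 1, 2, 3}) = 4
G(9) = mex({0, 1, 2, 3}) = 4
G(10) = mex({1, 2, 3, 4}) = 0
G(11) = mex({1, 2, 3, 4}) = 0
G(12) = mex({0, 2, 3, 4}) = 1
G(13) = mex({0, 2, 3, 4}) = 1
G(14) = mex({0, 1, 3, 4}) = 2
G(15) = mex({0, 1, 3, 4}) = 2
G(16) = mex({0, 1, 2, 4}) = 3
G(17) = mex({0, 1, 2, 4}) = 3
Observe that G(10)..G(17) = 0, 0, 1, 1, 2, 2, 3, 3 repeats G(0)..G(7) = 0, 0, 1, 1, 2, 2, 3, 3.
For k >= max(S) = 8, G(k) is determined by the previous 8 values G(k-8)..G(k-1); a window of 8 consecutive values has recurred shifted by 10, so by induction G(k + 10) = G(k) for all k >= 0: the sequence is periodic from the start with period 10.
One period: G(0..9) = 0, 0, 1, 1, 2, 2, 3, 3, 4, 4.
74 mod 10 = 4, so G(74) = G(4) = 2.

2


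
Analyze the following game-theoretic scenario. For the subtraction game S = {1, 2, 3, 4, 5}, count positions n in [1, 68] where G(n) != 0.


Subtraction set S = {1, 2, 3, 4, 5}, so G(n) = n mod 6.
G(n) = 0 when n is a multiple of 6.
Multiples of 6 in [1, 68]: 11
N-positions (nonzero Grundy) = 68 - 11 = 57

57


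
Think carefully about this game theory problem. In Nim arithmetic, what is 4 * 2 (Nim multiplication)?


Nim multiplication is bilinear over XOR: (u XOR v) * w = (u*w) XOR (v*w).
So we split each operand into its bit components and XOR the pairwise Nim products.
4 = 4 (as XOR of powers of 2).
2 = 2 (as XOR of powers of 2).
Using the standard Nim-product table on single bits:
  2*2 = 3,   2*4 = 8,   2*8 = 12,
  4*4 = 6,   4*8 = 11,  8*8 = 13,
and  1*x = x (identity), k*l = l*k (commutative).
Pairwise Nim products:
  4 * 2 = 8
XOR them: 8 = 8.
Result: 4 * 2 = 8 (in Nim).

8


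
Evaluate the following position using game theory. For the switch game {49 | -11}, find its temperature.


The game is {49 | -11}, a switch {a | b} with numbers a > b.
Cooling {a | b} by t gives {a - t | b + t}, which stops being hot when a - t = b + t, i.e. at t = (a - b)/2. So the temperature of a switch is (a - b)/2.
Temperature = (Left option - Right option) / 2
= (49 - (-11)) / 2
= 60 / 2
= 30

30


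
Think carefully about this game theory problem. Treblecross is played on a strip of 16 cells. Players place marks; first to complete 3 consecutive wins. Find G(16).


Treblecross: place X on empty cells; 3-in-a-row wins.
Playing within two cells of an existing X lets the opponent win at once, so sensible play treats the cells i-2..i+2 around each X as dead. The player left with no safe cell loses, so this is a normal-play take-away game on strips of safe cells.
Placing X at cell i (0-indexed) of a strip of k safe cells leaves independent strips of sizes max(0, i-2) and max(0, k-i-3). Hence G(k) = mex{ G(max(0,i-2)) XOR G(max(0,k-i-3)) : 0 <= i < k }, with G(0) = 0.
G(1): splits (0,0):0^0=0 -> mex({0}) = 1
G(2): splits (0,0):0^0=0 -> mex({0}) = 1
G(3): splits (0,0):0^0=0 -> mex({0}) = 1
G(4): splits (0,1):0^1=1 (0,0):0^0=0 -> mex({0, 1}) = 2
G(5): splits (0,2):0^1=1 (0,1):0^1=1 (0,0):0^0=0 -> mex({0, 1}) = 2
G(6) = mex({1}) = 0
G(7) = mex({0, 1, 2}) = 3
G(8) = mex({0, 1, 2}) = 3
G(9) = mex({0, 2}) = 1
G(10) = mex({0, 2, 3}) = 1
G(11) = mex({0, 3}) = 1
G(12) = mex({1, 3}) = 0
G(13) = mex({0, 1, 2, 3}) = 4
G(14) = mex({0, 1, 2}) = 3
G(15) = mex({0, 1, 2}) = 3
G(16) = mex({0, 1, 2, 4}) = 3
Therefore G(16) = 3.

3


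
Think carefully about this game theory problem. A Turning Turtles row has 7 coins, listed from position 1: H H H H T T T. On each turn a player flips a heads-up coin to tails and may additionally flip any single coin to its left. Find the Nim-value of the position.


Coins: H H H H T T T
Key fact: a single head at position k behaves exactly like a Nim heap of size k (turning it to T and optionally flipping a coin at j < k corresponds to moving the heap from k to j, or to 0), and heads combine as a disjunctive sum (two heads at the same place would cancel, matching j XOR j = 0). So the Nim-value is the XOR of the 1-indexed positions of the heads.
Face-up positions (1-indexed): [1, 2, 3, 4]
XOR 0 with 1: 0 XOR 1 = 1
XOR 1 with 2: 1 XOR 2 = 3
XOR 3 with 3: 3 XOR 3 = 0
XOR 0 with 4: 0 XOR 4 = 4
Nim-value = 4

4


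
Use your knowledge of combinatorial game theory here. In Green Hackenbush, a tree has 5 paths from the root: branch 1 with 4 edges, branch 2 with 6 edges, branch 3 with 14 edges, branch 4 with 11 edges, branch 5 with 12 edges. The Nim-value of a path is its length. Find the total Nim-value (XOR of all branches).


The tree has 5 branches from the ground vertex.
In Green Hackenbush, the Nim-value of a simple path of length k is k.
Branch 1: length 4, Nim-value = 4
Branch 2: length 6, Nim-value = 6
Branch 3: length 14, Nim-value = 14
Branch 4: length 11, Nim-value = 11
Branch 5: length 12, Nim-value = 12
Total Nim-value = XOR of all branch values:
0 XOR 4 = 4
4 XOR 6 = 2
2 XOR 14 = 12
12 XOR 11 = 7
7 XOR 12 = 11
Nim-value of the tree = 11

11
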